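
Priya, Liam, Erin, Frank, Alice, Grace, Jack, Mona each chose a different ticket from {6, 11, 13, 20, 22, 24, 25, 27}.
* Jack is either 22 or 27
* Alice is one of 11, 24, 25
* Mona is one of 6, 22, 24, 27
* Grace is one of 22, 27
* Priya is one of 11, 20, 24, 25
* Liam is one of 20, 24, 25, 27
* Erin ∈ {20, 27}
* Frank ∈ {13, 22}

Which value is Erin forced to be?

The 8 variables together cover exactly {6, 11, 13, 20, 22, 24, 25, 27} — 8 values for 8 variables — and 6 appears only in Mona's list, so Mona = 6.
Among the 7 still-open variables, 13 fits only Frank (and all 7 values in {11, 13, 20, 22, 24, 25, 27} must be used), so Frank = 13.
Grace and Jack between them cover only {22, 27} — a naked pair. Remove those values from Liam, Erin.
So Erin = 20.

20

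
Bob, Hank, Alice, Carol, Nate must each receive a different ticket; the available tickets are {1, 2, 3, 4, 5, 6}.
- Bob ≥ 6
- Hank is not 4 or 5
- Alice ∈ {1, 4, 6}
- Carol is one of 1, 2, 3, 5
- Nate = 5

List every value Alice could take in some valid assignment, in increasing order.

Bob has just one choice, so Bob = 6. Strike 6 from Hank, Alice.
Nate must be 5 (only option left). Remove 5 from Carol.
No further eliminations apply; Alice can still be any of 1, 4.

1, 4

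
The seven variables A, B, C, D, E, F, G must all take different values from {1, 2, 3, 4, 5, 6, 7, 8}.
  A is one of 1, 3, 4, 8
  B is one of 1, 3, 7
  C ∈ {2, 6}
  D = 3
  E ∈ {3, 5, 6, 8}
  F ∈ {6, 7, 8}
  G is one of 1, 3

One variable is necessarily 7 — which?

B

D must be 3 (only option left). Remove 3 from A, B, E, G.
G must be 1 (only option left). Remove 1 from A, B.
So 7 goes to B.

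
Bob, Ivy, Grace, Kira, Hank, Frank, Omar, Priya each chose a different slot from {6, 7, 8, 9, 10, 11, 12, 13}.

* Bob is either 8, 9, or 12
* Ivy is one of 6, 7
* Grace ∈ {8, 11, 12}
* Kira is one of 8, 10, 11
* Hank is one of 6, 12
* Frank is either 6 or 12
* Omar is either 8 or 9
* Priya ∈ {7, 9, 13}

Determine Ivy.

Among the 8 variables, 10 fits only Kira (and all 8 values in {6, 7, 8, 9, 10, 11, 12, 13} must be used), so Kira = 10.
The 7 still-open variables draw from only 7 values {6, 7, 8, 9, 11, 12, 13}, so each is used; only Grace can be 11, hence Grace = 11.
The 6 still-open variables together cover exactly {6, 7, 8, 9, 12, 13} — 6 values for 6 variables — and 13 appears only in Priya's list, so Priya = 13.
The 5 still-open variables together cover exactly {6, 7, 8, 9, 12} — 5 values for 5 variables — and 7 appears only in Ivy's list, so Ivy = 7.

7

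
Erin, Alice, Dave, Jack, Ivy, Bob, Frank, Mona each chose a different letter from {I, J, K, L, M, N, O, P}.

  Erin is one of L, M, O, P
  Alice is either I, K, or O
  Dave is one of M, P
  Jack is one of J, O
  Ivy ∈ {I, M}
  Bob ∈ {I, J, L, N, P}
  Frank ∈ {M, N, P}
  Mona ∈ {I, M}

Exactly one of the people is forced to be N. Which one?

Frank

The 8 variables together cover exactly {I, J, K, L, M, N, O, P} — 8 values for 8 variables — and K appears only in Alice's list, so Alice = K.
Ivy and Mona between them cover only {I, M} — a naked pair. Remove those values from Erin, Dave, Bob, Frank.
That leaves Dave = P. Remove P from Erin, Bob, Frank.
So N goes to Frank.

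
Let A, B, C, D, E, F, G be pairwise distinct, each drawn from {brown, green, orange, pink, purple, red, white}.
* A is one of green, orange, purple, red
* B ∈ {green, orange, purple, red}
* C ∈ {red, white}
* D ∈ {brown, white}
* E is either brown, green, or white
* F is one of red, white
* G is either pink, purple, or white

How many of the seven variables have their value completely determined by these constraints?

Among the 7 variables, pink fits only G (and all 7 values in {brown, green, orange, pink, purple, red, white} must be used), so G = pink.
C and F between them cover only {red, white} — a naked pair. Remove those values from A, B, D, E.
D has just one choice, so D = brown. So E can't be brown.
E's domain is down to {green}, so E = green. Strike green from A, B.
Determined: D=brown, E=green, G=pink. The other variables each still have more than one consistent value. That makes 3.

3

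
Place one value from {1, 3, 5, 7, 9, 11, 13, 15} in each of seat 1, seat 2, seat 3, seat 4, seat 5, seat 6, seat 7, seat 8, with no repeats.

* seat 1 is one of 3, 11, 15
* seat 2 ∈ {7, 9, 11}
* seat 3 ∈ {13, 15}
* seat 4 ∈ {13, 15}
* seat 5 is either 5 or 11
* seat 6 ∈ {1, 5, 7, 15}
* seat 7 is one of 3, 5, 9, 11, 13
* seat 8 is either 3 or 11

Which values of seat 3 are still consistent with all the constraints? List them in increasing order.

The 8 variables together cover exactly {1, 3, 5, 7, 9, 11, 13, 15} — 8 values for 8 variables — and 1 appears only in seat 6's list, so seat 6 = 1.
The 7 still-open variables together cover exactly {3, 5, 7, 9, 11, 13, 15} — 7 values for 7 variables — and 7 appears only in seat 2's list, so seat 2 = 7.
The 6 still-open variables together cover exactly {3, 5, 9, 11, 13, 15} — 6 values for 6 variables — and 9 appears only in seat 7's list, so seat 7 = 9.
The 5 still-open variables together cover exactly {3, 5, 11, 13, 15} — 5 values for 5 variables — and 5 appears only in seat 5's list, so seat 5 = 5.
The 2 variables seat 3 and seat 4 are confined to {13, 15}, which locks those values in; drop them from seat 1.
No further eliminations apply; seat 3 can still be any of 13, 15.

13, 15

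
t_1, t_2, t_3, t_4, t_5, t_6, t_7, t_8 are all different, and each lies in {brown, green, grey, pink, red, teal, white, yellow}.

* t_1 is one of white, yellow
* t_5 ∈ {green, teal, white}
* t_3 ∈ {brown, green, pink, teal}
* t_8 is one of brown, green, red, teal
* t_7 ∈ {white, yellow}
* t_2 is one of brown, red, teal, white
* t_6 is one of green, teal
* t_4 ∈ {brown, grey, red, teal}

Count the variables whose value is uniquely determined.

2

The 8 variables together cover exactly {brown, green, grey, pink, red, teal, white, yellow} — 8 values for 8 variables — and grey appears only in t_4's list, so t_4 = grey.
Among the 7 still-open variables, pink fits only t_3 (and all 7 values in {brown, green, pink, red, teal, white, yellow} must be used), so t_3 = pink.
t_1 and t_7 share exactly the 2 values {white, yellow}; by pigeonhole those values go to them, so strike white, yellow from t_2, t_5.
The 2 variables t_5 and t_6 are confined to {green, teal}, which locks those values in; drop them from t_2, t_8.
Determined: t_3=pink, t_4=grey. The other variables each still have more than one consistent value. That makes 2.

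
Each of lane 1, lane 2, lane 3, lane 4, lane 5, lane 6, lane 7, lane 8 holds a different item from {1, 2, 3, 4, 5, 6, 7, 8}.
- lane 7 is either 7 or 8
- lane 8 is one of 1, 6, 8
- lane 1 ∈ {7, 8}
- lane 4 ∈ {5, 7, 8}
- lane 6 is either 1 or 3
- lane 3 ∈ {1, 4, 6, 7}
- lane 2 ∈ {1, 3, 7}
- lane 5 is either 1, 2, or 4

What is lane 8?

Among the 8 variables, 2 fits only lane 5 (and all 8 values in {1, 2, 3, 4, 5, 6, 7, 8} must be used), so lane 5 = 2.
Among the 7 still-open variables, 4 fits only lane 3 (and all 7 values in {1, 3, 4, 5, 6, 7, 8} must be used), so lane 3 = 4.
The 6 still-open variables draw from only 6 values {1, 3, 5, 6, 7, 8}, so each is used; only lane 4 can be 5, hence lane 4 = 5.
The 5 still-open variables together cover exactly {1, 3, 6, 7, 8} — 5 values for 5 variables — and 6 appears only in lane 8's list, so lane 8 = 6.

6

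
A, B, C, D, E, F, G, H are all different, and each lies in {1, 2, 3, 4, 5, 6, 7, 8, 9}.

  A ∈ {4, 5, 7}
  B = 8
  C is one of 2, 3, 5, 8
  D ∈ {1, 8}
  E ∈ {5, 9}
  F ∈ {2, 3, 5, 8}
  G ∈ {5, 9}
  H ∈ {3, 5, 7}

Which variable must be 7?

B must be 8 (only option left). Strike 8 from C, D, F.
D has just one choice, so D = 1.
The 6 still-open variables together cover exactly {2, 3, 4, 5, 7, 9} — 6 values for 6 variables — and 4 appears only in A's list, so A = 4.
The 5 still-open variables draw from only 5 values {2, 3, 5, 7, 9}, so each is used; only H can be 7, hence H = 7.

H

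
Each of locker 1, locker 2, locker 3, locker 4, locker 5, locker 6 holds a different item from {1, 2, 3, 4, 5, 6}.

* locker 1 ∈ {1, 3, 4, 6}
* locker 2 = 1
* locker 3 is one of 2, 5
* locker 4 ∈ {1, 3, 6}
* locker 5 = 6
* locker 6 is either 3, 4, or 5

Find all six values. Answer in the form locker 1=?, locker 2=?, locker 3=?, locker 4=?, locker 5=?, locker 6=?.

locker 1=4, locker 2=1, locker 3=2, locker 4=3, locker 5=6, locker 6=5

locker 2 has just one choice, so locker 2 = 1. Strike 1 from locker 1, locker 4.
That leaves locker 5 = 6. So locker 1, locker 4 can't be 6.
locker 4 must be 3 (only option left). Strike 3 from locker 1, locker 6.
locker 1's domain is down to {4}, so locker 1 = 4. Strike 4 from locker 6.
That leaves locker 6 = 5. Remove 5 from locker 3.
locker 3 has just one choice, so locker 3 = 2.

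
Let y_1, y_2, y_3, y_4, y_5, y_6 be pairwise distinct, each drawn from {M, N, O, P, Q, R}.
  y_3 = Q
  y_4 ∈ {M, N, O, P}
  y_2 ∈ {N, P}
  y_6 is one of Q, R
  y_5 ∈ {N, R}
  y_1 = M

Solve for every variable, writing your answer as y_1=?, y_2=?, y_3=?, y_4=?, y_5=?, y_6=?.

y_1 has just one choice, so y_1 = M. Remove M from y_4.
y_3 must be Q (only option left). Strike Q from y_6.
y_6 must be R (only option left). Strike R from y_5.
y_5 has just one choice, so y_5 = N. So y_2, y_4 can't be N.
y_2 has just one choice, so y_2 = P. Remove P from y_4.
y_4 must be O (only option left).

y_1=M, y_2=P, y_3=Q, y_4=O, y_5=N, y_6=R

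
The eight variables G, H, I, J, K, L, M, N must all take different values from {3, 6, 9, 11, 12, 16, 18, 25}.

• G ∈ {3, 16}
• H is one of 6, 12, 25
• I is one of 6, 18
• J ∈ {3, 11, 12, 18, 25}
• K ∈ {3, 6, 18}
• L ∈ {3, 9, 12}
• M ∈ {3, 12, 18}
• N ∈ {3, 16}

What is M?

The 8 variables together cover exactly {3, 6, 9, 11, 12, 16, 18, 25} — 8 values for 8 variables — and 9 appears only in L's list, so L = 9.
The 7 still-open variables together cover exactly {3, 6, 11, 12, 16, 18, 25} — 7 values for 7 variables — and 11 appears only in J's list, so J = 11.
The 6 still-open variables together cover exactly {3, 6, 12, 16, 18, 25} — 6 values for 6 variables — and 25 appears only in H's list, so H = 25.
Among the 5 still-open variables, 12 fits only M (and all 5 values in {3, 6, 12, 16, 18} must be used), so M = 12.

12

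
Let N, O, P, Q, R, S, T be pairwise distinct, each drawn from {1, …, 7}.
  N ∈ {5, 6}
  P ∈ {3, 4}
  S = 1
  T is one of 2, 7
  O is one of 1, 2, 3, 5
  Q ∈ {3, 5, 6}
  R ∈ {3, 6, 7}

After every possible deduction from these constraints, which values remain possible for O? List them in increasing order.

2, 3, 5

S's domain is down to {1}, so S = 1. So O can't be 1.
The 6 still-open variables draw from only 6 values {2, 3, 4, 5, 6, 7}, so each is used; only P can be 4, hence P = 4.
No further eliminations apply; O can still be any of 2, 3, 5.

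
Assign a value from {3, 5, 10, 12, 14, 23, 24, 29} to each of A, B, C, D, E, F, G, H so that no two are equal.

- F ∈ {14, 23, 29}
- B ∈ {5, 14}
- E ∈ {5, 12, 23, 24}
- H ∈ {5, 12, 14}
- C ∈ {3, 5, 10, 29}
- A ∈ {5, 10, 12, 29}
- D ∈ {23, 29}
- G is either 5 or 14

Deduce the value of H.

The 8 variables together cover exactly {3, 5, 10, 12, 14, 23, 24, 29} — 8 values for 8 variables — and 3 appears only in C's list, so C = 3.
The 7 still-open variables together cover exactly {5, 10, 12, 14, 23, 24, 29} — 7 values for 7 variables — and 10 appears only in A's list, so A = 10.
The 6 still-open variables draw from only 6 values {5, 12, 14, 23, 24, 29}, so each is used; only E can be 24, hence E = 24.
Among the 5 still-open variables, 12 fits only H (and all 5 values in {5, 12, 14, 23, 29} must be used), so H = 12.

12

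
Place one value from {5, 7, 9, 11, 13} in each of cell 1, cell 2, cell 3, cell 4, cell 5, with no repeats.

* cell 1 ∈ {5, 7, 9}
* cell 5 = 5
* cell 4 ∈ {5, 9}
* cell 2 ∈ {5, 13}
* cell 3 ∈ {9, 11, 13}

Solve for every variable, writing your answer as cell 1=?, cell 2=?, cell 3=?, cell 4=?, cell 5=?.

cell 5 has just one choice, so cell 5 = 5. Eliminate 5 elsewhere: cell 1, cell 2, cell 4.
cell 2's domain is down to {13}, so cell 2 = 13. Eliminate 13 elsewhere: cell 3.
That leaves cell 4 = 9. Remove 9 from cell 1, cell 3.
cell 1's domain is down to {7}, so cell 1 = 7.
cell 3 must be 11 (only option left).

cell 1=7, cell 2=13, cell 3=11, cell 4=9, cell 5=5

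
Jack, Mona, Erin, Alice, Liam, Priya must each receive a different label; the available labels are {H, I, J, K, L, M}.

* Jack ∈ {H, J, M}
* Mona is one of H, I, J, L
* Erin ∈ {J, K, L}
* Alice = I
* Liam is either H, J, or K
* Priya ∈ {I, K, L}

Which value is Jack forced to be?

M

Alice's domain is down to {I}, so Alice = I. Remove I from Mona, Priya.
The 5 still-open variables together cover exactly {H, J, K, L, M} — 5 values for 5 variables — and M appears only in Jack's list, so Jack = M.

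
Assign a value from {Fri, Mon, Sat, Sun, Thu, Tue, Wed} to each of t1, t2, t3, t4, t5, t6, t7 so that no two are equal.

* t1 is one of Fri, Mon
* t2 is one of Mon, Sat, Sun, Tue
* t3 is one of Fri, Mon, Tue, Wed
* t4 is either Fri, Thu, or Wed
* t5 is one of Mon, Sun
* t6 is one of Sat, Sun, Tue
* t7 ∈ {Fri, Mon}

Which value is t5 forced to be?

Sun

The 7 variables together cover exactly {Fri, Mon, Sat, Sun, Thu, Tue, Wed} — 7 values for 7 variables — and Thu appears only in t4's list, so t4 = Thu.
Among the 6 still-open variables, Wed fits only t3 (and all 6 values in {Fri, Mon, Sat, Sun, Tue, Wed} must be used), so t3 = Wed.
t1 and t7 share exactly the 2 values {Fri, Mon}; by pigeonhole those values go to them, so strike Fri, Mon from t2, t5.
So t5 = Sun.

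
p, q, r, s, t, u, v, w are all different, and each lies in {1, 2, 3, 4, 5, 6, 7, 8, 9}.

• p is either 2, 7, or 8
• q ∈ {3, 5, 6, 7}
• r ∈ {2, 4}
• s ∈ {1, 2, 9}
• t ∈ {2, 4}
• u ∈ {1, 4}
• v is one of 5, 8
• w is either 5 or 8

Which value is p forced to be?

The 2 variables r and t are confined to {2, 4}, which locks those values in; drop them from p, s, u.
u must be 1 (only option left). Strike 1 from s.
That leaves s = 9.
The 2 variables v and w are confined to {5, 8}, which locks those values in; drop them from p, q.
So p = 7.

7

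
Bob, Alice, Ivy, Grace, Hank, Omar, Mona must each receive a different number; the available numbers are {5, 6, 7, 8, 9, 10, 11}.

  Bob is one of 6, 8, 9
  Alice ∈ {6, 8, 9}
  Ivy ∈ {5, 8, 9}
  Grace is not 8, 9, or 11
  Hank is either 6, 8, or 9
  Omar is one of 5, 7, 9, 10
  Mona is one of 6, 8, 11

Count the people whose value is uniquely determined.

2

The 7 variables together cover exactly {5, 6, 7, 8, 9, 10, 11} — 7 values for 7 variables — and 11 appears only in Mona's list, so Mona = 11.
Bob, Alice, Hank share exactly the 3 values {6, 8, 9}; by pigeonhole those values go to them, so strike 6, 8, 9 from Ivy, Grace, Omar.
Ivy has just one choice, so Ivy = 5. Remove 5 from Grace, Omar.
Determined: Ivy=5, Mona=11. The other people each still have more than one consistent value. That makes 2.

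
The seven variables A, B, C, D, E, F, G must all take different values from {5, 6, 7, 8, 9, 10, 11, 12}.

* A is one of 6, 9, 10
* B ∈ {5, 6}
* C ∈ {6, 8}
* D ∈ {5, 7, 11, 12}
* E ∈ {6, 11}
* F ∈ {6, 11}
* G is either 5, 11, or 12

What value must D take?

7

E and F share exactly the 2 values {6, 11}; by pigeonhole those values go to them, so strike 6, 11 from A, B, C, D, G.
B's domain is down to {5}, so B = 5. Eliminate 5 elsewhere: D, G.
C must be 8 (only option left).
That leaves G = 12. Strike 12 from D.
So D = 7.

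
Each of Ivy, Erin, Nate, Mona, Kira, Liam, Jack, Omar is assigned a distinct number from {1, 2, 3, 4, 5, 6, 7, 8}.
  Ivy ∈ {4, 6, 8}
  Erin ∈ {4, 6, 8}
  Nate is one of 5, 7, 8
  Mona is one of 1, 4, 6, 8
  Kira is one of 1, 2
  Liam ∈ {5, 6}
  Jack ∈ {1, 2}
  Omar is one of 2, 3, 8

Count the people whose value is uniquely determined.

3

The 8 variables draw from only 8 values {1, 2, 3, 4, 5, 6, 7, 8}, so each is used; only Omar can be 3, hence Omar = 3.
The 7 still-open variables draw from only 7 values {1, 2, 4, 5, 6, 7, 8}, so each is used; only Nate can be 7, hence Nate = 7.
The 6 still-open variables draw from only 6 values {1, 2, 4, 5, 6, 8}, so each is used; only Liam can be 5, hence Liam = 5.
Kira and Jack share exactly the 2 values {1, 2}; by pigeonhole those values go to them, so strike 1, 2 from Mona.
Determined: Nate=7, Liam=5, Omar=3. The other people each still have more than one consistent value. That makes 3.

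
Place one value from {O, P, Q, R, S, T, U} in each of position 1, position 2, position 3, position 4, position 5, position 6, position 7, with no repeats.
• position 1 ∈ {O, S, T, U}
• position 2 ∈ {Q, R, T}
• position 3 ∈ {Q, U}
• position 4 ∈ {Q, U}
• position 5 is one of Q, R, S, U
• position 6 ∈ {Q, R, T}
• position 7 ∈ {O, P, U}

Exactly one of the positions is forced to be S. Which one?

The 7 variables draw from only 7 values {O, P, Q, R, S, T, U}, so each is used; only position 7 can be P, hence position 7 = P.
The 6 still-open variables together cover exactly {O, Q, R, S, T, U} — 6 values for 6 variables — and O appears only in position 1's list, so position 1 = O.
Among the 5 still-open variables, S fits only position 5 (and all 5 values in {Q, R, S, T, U} must be used), so position 5 = S.

position 5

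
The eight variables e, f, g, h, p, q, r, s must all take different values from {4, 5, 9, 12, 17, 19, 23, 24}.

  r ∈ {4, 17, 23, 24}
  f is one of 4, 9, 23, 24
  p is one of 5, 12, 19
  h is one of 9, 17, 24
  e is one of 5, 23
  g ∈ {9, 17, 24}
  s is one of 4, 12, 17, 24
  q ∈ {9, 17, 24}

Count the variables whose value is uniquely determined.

3

Among the 8 variables, 19 fits only p (and all 8 values in {4, 5, 9, 12, 17, 19, 23, 24} must be used), so p = 19.
The 7 still-open variables together cover exactly {4, 5, 9, 12, 17, 23, 24} — 7 values for 7 variables — and 5 appears only in e's list, so e = 5.
Among the 6 still-open variables, 12 fits only s (and all 6 values in {4, 9, 12, 17, 23, 24} must be used), so s = 12.
g, h, q share exactly the 3 values {9, 17, 24}; by pigeonhole those values go to them, so strike 9, 17, 24 from f, r.
Determined: e=5, p=19, s=12. The other variables each still have more than one consistent value. That makes 3.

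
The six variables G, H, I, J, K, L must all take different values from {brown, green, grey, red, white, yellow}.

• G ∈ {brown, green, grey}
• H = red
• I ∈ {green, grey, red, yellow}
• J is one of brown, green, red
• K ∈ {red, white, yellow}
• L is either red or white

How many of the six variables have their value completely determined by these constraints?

3

H has just one choice, so H = red. So I, J, K, L can't be red.
That leaves L = white. Remove white from K.
K must be yellow (only option left). Strike yellow from I.
Determined: H=red, K=yellow, L=white. The other variables each still have more than one consistent value. That makes 3.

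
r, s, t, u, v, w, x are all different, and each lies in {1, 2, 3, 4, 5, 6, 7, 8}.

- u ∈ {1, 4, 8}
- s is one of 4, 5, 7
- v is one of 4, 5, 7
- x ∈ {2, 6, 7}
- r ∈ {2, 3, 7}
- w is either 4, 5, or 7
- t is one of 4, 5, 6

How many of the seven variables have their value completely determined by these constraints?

The 3 variables s, v, w are confined to {4, 5, 7}, which locks those values in; drop them from r, t, u, x.
t has just one choice, so t = 6. Eliminate 6 elsewhere: x.
x has just one choice, so x = 2. Remove 2 from r.
That leaves r = 3.
Determined: r=3, t=6, x=2. The other variables each still have more than one consistent value. That makes 3.

3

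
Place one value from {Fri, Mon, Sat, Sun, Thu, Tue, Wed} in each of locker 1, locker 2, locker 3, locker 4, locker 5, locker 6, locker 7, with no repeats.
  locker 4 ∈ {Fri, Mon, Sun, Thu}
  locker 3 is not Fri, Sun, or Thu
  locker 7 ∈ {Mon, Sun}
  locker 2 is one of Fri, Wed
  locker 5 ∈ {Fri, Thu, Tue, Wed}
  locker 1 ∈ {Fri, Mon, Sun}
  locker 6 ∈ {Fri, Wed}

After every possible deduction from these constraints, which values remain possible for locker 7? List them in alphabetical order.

Mon, Sun

The 7 variables draw from only 7 values {Fri, Mon, Sat, Sun, Thu, Tue, Wed}, so each is used; only locker 3 can be Sat, hence locker 3 = Sat.
Among the 6 still-open variables, Tue fits only locker 5 (and all 6 values in {Fri, Mon, Sun, Thu, Tue, Wed} must be used), so locker 5 = Tue.
The 5 still-open variables draw from only 5 values {Fri, Mon, Sun, Thu, Wed}, so each is used; only locker 4 can be Thu, hence locker 4 = Thu.
locker 2 and locker 6 between them cover only {Fri, Wed} — a naked pair. Remove those values from locker 1.
No further eliminations apply; locker 7 can still be any of Mon, Sun.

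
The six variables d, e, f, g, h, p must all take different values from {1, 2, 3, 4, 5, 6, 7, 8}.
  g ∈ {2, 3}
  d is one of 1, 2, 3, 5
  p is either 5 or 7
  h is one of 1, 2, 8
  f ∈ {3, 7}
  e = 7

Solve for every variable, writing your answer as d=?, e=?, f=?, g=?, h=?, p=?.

d=1, e=7, f=3, g=2, h=8, p=5

e must be 7 (only option left). So f, p can't be 7.
f has just one choice, so f = 3. Remove 3 from d, g.
That leaves g = 2. Eliminate 2 elsewhere: d, h.
p must be 5 (only option left). Strike 5 from d.
d's domain is down to {1}, so d = 1. Strike 1 from h.
h must be 8 (only option left).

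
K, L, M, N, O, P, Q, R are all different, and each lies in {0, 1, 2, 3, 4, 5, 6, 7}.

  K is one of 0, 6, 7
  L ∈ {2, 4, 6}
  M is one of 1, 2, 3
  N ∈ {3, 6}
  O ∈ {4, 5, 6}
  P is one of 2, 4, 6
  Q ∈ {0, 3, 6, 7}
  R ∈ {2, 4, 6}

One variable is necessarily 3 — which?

N

Among the 8 variables, 1 fits only M (and all 8 values in {0, 1, 2, 3, 4, 5, 6, 7} must be used), so M = 1.
The 7 still-open variables together cover exactly {0, 2, 3, 4, 5, 6, 7} — 7 values for 7 variables — and 5 appears only in O's list, so O = 5.
The 3 variables L, P, R are confined to {2, 4, 6}, which locks those values in; drop them from K, N, Q.
So 3 goes to N.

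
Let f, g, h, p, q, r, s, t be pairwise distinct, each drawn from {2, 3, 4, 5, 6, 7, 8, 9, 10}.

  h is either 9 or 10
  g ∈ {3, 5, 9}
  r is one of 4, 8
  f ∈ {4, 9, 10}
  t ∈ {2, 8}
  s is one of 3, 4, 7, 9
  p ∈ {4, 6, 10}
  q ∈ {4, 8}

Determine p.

The 2 variables q and r are confined to {4, 8}, which locks those values in; drop them from f, p, s, t.
That leaves t = 2.
f and h share exactly the 2 values {9, 10}; by pigeonhole those values go to them, so strike 9, 10 from g, p, s.
So p = 6.

6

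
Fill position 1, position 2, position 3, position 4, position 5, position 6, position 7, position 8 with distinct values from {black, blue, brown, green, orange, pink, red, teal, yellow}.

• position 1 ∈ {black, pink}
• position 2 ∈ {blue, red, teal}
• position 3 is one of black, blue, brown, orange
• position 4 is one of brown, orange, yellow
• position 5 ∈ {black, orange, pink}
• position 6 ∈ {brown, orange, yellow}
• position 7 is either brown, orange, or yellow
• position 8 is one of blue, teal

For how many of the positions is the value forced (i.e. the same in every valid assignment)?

3

Among the 8 variables, red fits only position 2 (and all 8 values in {black, blue, brown, orange, pink, red, teal, yellow} must be used), so position 2 = red.
The 7 still-open variables together cover exactly {black, blue, brown, orange, pink, teal, yellow} — 7 values for 7 variables — and teal appears only in position 8's list, so position 8 = teal.
Among the 6 still-open variables, blue fits only position 3 (and all 6 values in {black, blue, brown, orange, pink, yellow} must be used), so position 3 = blue.
position 4, position 6, position 7 share exactly the 3 values {brown, orange, yellow}; by pigeonhole those values go to them, so strike brown, orange, yellow from position 5.
Determined: position 2=red, position 3=blue, position 8=teal. The other positions each still have more than one consistent value. That makes 3.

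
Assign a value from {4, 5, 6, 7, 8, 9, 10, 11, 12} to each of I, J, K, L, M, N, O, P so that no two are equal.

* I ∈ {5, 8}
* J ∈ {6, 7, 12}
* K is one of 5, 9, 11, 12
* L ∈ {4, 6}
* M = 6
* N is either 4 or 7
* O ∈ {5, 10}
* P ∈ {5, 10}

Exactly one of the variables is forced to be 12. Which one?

J

M must be 6 (only option left). So J, L can't be 6.
L has just one choice, so L = 4. Remove 4 from N.
N must be 7 (only option left). Eliminate 7 elsewhere: J.
So 12 goes to J.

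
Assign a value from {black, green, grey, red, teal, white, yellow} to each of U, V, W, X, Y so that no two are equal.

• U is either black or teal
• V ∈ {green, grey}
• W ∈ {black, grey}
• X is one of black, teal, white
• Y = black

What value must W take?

Y's domain is down to {black}, so Y = black. So U, W, X can't be black.
So W = grey.

grey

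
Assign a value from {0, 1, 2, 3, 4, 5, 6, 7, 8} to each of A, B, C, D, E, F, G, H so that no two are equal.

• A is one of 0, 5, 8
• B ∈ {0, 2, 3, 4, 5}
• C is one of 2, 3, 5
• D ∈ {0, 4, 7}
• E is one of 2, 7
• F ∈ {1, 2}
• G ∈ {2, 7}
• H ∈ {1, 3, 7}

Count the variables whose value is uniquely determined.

4

The 8 variables draw from only 8 values {0, 1, 2, 3, 4, 5, 7, 8}, so each is used; only A can be 8, hence A = 8.
E and G share exactly the 2 values {2, 7}; by pigeonhole those values go to them, so strike 2, 7 from B, C, D, F, H.
F must be 1 (only option left). Strike 1 from H.
H must be 3 (only option left). So B, C can't be 3.
C has just one choice, so C = 5. Strike 5 from B.
Determined: A=8, C=5, F=1, H=3. The other variables each still have more than one consistent value. That makes 4.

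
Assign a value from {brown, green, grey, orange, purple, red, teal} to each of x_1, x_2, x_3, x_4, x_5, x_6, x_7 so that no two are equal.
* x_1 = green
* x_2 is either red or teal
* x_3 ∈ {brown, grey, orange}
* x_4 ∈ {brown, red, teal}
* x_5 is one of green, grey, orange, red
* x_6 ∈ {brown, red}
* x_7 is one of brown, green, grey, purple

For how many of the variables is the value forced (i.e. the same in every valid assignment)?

2

x_1's domain is down to {green}, so x_1 = green. Remove green from x_5, x_7.
The 6 still-open variables draw from only 6 values {brown, grey, orange, purple, red, teal}, so each is used; only x_7 can be purple, hence x_7 = purple.
The 3 variables x_2, x_4, x_6 are confined to {brown, red, teal}, which locks those values in; drop them from x_3, x_5.
Determined: x_1=green, x_7=purple. The other variables each still have more than one consistent value. That makes 2.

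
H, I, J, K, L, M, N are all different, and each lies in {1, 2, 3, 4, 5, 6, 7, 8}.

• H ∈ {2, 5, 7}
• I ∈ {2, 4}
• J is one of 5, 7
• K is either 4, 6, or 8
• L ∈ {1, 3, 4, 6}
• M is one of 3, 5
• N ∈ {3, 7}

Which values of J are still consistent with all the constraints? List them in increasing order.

J, M, N share exactly the 3 values {3, 5, 7}; by pigeonhole those values go to them, so strike 3, 5, 7 from H, L.
H's domain is down to {2}, so H = 2. Eliminate 2 elsewhere: I.
I has just one choice, so I = 4. So K, L can't be 4.
No further eliminations apply; J can still be any of 5, 7.

5, 7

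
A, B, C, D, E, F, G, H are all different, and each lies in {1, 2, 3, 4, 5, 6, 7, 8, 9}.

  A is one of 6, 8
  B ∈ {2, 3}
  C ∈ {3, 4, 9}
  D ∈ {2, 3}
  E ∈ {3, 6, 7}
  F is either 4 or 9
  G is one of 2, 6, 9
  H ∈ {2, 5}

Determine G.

6

The 8 variables draw from only 8 values {2, 3, 4, 5, 6, 7, 8, 9}, so each is used; only H can be 5, hence H = 5.
The 7 still-open variables draw from only 7 values {2, 3, 4, 6, 7, 8, 9}, so each is used; only E can be 7, hence E = 7.
Among the 6 still-open variables, 8 fits only A (and all 6 values in {2, 3, 4, 6, 8, 9} must be used), so A = 8.
Among the 5 still-open variables, 6 fits only G (and all 5 values in {2, 3, 4, 6, 9} must be used), so G = 6.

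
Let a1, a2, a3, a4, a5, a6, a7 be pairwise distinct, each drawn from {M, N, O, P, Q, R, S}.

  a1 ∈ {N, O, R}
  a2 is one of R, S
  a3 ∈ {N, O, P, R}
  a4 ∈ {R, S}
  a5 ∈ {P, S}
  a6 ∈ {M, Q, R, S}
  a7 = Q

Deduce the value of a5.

P

a7's domain is down to {Q}, so a7 = Q. Eliminate Q elsewhere: a6.
Among the 6 still-open variables, M fits only a6 (and all 6 values in {M, N, O, P, R, S} must be used), so a6 = M.
a2 and a4 share exactly the 2 values {R, S}; by pigeonhole those values go to them, so strike R, S from a1, a3, a5.
So a5 = P.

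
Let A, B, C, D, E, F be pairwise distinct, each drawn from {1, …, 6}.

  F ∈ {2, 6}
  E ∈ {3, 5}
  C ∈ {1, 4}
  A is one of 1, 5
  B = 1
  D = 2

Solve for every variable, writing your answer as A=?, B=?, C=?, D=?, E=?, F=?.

B has just one choice, so B = 1. Eliminate 1 elsewhere: A, C.
That leaves C = 4.
That leaves D = 2. So F can't be 2.
F's domain is down to {6}, so F = 6.
A must be 5 (only option left). So E can't be 5.
E has just one choice, so E = 3.

A=5, B=1, C=4, D=2, E=3, F=6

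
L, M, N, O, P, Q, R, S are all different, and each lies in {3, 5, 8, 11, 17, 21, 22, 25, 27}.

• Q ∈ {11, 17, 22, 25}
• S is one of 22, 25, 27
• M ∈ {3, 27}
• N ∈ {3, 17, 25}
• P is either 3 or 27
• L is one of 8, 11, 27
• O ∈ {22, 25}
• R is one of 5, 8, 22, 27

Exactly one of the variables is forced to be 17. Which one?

The 8 variables draw from only 8 values {3, 5, 8, 11, 17, 22, 25, 27}, so each is used; only R can be 5, hence R = 5.
Among the 7 still-open variables, 8 fits only L (and all 7 values in {3, 8, 11, 17, 22, 25, 27} must be used), so L = 8.
The 6 still-open variables together cover exactly {3, 11, 17, 22, 25, 27} — 6 values for 6 variables — and 11 appears only in Q's list, so Q = 11.
The 5 still-open variables draw from only 5 values {3, 17, 22, 25, 27}, so each is used; only N can be 17, hence N = 17.

N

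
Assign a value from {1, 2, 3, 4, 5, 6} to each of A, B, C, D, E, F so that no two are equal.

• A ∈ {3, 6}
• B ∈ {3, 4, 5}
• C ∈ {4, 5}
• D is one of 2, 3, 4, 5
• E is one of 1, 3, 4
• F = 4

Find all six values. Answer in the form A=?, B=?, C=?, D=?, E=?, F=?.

F must be 4 (only option left). Remove 4 from B, C, D, E.
C's domain is down to {5}, so C = 5. Eliminate 5 elsewhere: B, D.
B must be 3 (only option left). Strike 3 from A, D, E.
D's domain is down to {2}, so D = 2.
E must be 1 (only option left).
A must be 6 (only option left).

A=6, B=3, C=5, D=2, E=1, F=4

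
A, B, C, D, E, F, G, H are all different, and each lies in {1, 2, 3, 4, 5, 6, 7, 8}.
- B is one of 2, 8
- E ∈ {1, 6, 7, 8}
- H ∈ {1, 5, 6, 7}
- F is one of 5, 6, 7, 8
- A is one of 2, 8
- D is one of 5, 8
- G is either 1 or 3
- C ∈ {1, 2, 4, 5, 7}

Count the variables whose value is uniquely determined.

3

The 8 variables draw from only 8 values {1, 2, 3, 4, 5, 6, 7, 8}, so each is used; only G can be 3, hence G = 3.
The 7 still-open variables draw from only 7 values {1, 2, 4, 5, 6, 7, 8}, so each is used; only C can be 4, hence C = 4.
The 2 variables A and B are confined to {2, 8}, which locks those values in; drop them from D, E, F.
D's domain is down to {5}, so D = 5. Remove 5 from F, H.
Determined: C=4, D=5, G=3. The other variables each still have more than one consistent value. That makes 3.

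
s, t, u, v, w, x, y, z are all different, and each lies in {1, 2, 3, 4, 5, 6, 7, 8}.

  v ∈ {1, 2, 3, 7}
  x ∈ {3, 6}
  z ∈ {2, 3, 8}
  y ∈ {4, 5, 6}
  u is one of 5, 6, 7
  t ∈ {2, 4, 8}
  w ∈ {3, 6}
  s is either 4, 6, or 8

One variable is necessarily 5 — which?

y

The 8 variables together cover exactly {1, 2, 3, 4, 5, 6, 7, 8} — 8 values for 8 variables — and 1 appears only in v's list, so v = 1.
The 7 still-open variables together cover exactly {2, 3, 4, 5, 6, 7, 8} — 7 values for 7 variables — and 7 appears only in u's list, so u = 7.
The 6 still-open variables draw from only 6 values {2, 3, 4, 5, 6, 8}, so each is used; only y can be 5, hence y = 5.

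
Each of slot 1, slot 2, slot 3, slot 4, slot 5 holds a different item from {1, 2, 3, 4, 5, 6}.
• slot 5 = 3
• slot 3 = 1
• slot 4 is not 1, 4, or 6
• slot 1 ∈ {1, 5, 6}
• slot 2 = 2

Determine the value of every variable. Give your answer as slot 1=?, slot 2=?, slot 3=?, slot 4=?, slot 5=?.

slot 2's domain is down to {2}, so slot 2 = 2. Strike 2 from slot 4.
slot 3's domain is down to {1}, so slot 3 = 1. Strike 1 from slot 1.
That leaves slot 5 = 3. Strike 3 from slot 4.
slot 4 has just one choice, so slot 4 = 5. So slot 1 can't be 5.
slot 1 must be 6 (only option left).

slot 1=6, slot 2=2, slot 3=1, slot 4=5, slot 5=3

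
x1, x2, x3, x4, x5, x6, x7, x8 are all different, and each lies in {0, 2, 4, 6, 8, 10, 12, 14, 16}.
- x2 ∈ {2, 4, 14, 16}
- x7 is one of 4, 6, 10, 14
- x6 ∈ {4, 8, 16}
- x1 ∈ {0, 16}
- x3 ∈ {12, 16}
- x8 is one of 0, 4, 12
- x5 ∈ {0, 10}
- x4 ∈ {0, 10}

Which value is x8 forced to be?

4

x4 and x5 between them cover only {0, 10} — a naked pair. Remove those values from x1, x7, x8.
x1's domain is down to {16}, so x1 = 16. So x2, x3, x6 can't be 16.
x3 must be 12 (only option left). Remove 12 from x8.
So x8 = 4.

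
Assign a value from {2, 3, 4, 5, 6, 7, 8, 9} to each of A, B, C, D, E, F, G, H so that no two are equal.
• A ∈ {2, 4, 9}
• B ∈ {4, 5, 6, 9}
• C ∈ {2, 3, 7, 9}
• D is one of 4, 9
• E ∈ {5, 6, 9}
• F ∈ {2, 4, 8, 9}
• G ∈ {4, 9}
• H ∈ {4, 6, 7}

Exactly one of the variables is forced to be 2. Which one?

A

The 8 variables draw from only 8 values {2, 3, 4, 5, 6, 7, 8, 9}, so each is used; only C can be 3, hence C = 3.
The 7 still-open variables together cover exactly {2, 4, 5, 6, 7, 8, 9} — 7 values for 7 variables — and 7 appears only in H's list, so H = 7.
The 6 still-open variables draw from only 6 values {2, 4, 5, 6, 8, 9}, so each is used; only F can be 8, hence F = 8.
The 5 still-open variables draw from only 5 values {2, 4, 5, 6, 9}, so each is used; only A can be 2, hence A = 2.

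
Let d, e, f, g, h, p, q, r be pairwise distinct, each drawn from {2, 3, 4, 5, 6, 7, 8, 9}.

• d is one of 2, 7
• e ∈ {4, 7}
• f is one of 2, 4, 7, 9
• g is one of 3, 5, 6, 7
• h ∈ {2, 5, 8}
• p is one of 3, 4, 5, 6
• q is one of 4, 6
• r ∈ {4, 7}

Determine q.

The 8 variables together cover exactly {2, 3, 4, 5, 6, 7, 8, 9} — 8 values for 8 variables — and 8 appears only in h's list, so h = 8.
The 7 still-open variables together cover exactly {2, 3, 4, 5, 6, 7, 9} — 7 values for 7 variables — and 9 appears only in f's list, so f = 9.
The 6 still-open variables together cover exactly {2, 3, 4, 5, 6, 7} — 6 values for 6 variables — and 2 appears only in d's list, so d = 2.
e and r share exactly the 2 values {4, 7}; by pigeonhole those values go to them, so strike 4, 7 from g, p, q.
So q = 6.

6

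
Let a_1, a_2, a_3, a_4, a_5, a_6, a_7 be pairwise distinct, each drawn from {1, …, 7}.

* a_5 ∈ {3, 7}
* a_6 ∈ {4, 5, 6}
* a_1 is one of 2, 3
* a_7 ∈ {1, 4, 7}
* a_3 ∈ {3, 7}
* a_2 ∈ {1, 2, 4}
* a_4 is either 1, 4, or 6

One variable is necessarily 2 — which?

a_1

Among the 7 variables, 5 fits only a_6 (and all 7 values in {1, 2, 3, 4, 5, 6, 7} must be used), so a_6 = 5.
The 6 still-open variables draw from only 6 values {1, 2, 3, 4, 6, 7}, so each is used; only a_4 can be 6, hence a_4 = 6.
a_3 and a_5 between them cover only {3, 7} — a naked pair. Remove those values from a_1, a_7.
So 2 goes to a_1.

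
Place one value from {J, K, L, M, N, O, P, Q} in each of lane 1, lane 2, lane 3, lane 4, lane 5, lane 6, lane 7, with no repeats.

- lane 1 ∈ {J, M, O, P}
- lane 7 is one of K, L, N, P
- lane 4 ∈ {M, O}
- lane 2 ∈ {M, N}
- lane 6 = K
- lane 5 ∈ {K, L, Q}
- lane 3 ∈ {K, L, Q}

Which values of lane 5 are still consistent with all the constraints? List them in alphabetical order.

L, Q

lane 6's domain is down to {K}, so lane 6 = K. So lane 3, lane 5, lane 7 can't be K.
The 2 variables lane 3 and lane 5 are confined to {L, Q}, which locks those values in; drop them from lane 7.
No further eliminations apply; lane 5 can still be any of L, Q.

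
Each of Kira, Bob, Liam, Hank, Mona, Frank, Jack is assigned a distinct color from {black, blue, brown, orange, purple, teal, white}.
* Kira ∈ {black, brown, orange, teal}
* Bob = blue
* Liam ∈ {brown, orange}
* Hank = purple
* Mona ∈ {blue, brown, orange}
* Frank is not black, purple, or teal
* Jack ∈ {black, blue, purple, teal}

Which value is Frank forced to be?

white

Bob must be blue (only option left). Strike blue from Mona, Frank, Jack.
That leaves Hank = purple. Remove purple from Jack.
Among the 5 still-open variables, white fits only Frank (and all 5 values in {black, brown, orange, teal, white} must be used), so Frank = white.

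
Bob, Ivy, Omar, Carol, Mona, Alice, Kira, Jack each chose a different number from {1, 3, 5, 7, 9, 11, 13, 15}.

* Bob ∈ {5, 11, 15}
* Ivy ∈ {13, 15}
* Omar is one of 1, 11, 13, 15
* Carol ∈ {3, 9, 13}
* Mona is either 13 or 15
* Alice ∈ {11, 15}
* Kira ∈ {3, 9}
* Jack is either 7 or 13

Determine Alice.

11

The 8 variables together cover exactly {1, 3, 5, 7, 9, 11, 13, 15} — 8 values for 8 variables — and 1 appears only in Omar's list, so Omar = 1.
The 7 still-open variables draw from only 7 values {3, 5, 7, 9, 11, 13, 15}, so each is used; only Bob can be 5, hence Bob = 5.
The 6 still-open variables draw from only 6 values {3, 7, 9, 11, 13, 15}, so each is used; only Jack can be 7, hence Jack = 7.
The 5 still-open variables draw from only 5 values {3, 9, 11, 13, 15}, so each is used; only Alice can be 11, hence Alice = 11.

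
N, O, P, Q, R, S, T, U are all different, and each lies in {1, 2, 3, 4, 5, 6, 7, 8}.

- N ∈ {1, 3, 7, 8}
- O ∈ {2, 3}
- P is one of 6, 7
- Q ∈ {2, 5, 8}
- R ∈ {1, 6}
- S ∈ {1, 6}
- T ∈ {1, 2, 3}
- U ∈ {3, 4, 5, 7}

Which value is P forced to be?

7

Among the 8 variables, 4 fits only U (and all 8 values in {1, 2, 3, 4, 5, 6, 7, 8} must be used), so U = 4.
The 7 still-open variables draw from only 7 values {1, 2, 3, 5, 6, 7, 8}, so each is used; only Q can be 5, hence Q = 5.
The 6 still-open variables draw from only 6 values {1, 2, 3, 6, 7, 8}, so each is used; only N can be 8, hence N = 8.
Among the 5 still-open variables, 7 fits only P (and all 5 values in {1, 2, 3, 6, 7} must be used), so P = 7.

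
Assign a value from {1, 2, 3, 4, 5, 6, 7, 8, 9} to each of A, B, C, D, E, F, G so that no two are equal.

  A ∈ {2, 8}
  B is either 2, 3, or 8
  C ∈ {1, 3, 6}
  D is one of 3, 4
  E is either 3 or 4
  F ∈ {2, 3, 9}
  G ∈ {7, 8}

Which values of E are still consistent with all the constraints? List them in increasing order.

The 2 variables D and E are confined to {3, 4}, which locks those values in; drop them from B, C, F.
A and B share exactly the 2 values {2, 8}; by pigeonhole those values go to them, so strike 2, 8 from F, G.
That leaves F = 9.
G must be 7 (only option left).
No further eliminations apply; E can still be any of 3, 4.

3, 4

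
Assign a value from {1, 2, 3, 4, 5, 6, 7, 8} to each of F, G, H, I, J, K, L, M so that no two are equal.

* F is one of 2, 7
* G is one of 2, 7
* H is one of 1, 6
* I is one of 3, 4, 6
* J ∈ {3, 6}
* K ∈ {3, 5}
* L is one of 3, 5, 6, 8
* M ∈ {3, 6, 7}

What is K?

5

The 8 variables together cover exactly {1, 2, 3, 4, 5, 6, 7, 8} — 8 values for 8 variables — and 1 appears only in H's list, so H = 1.
Among the 7 still-open variables, 4 fits only I (and all 7 values in {2, 3, 4, 5, 6, 7, 8} must be used), so I = 4.
Among the 6 still-open variables, 8 fits only L (and all 6 values in {2, 3, 5, 6, 7, 8} must be used), so L = 8.
The 5 still-open variables together cover exactly {2, 3, 5, 6, 7} — 5 values for 5 variables — and 5 appears only in K's list, so K = 5.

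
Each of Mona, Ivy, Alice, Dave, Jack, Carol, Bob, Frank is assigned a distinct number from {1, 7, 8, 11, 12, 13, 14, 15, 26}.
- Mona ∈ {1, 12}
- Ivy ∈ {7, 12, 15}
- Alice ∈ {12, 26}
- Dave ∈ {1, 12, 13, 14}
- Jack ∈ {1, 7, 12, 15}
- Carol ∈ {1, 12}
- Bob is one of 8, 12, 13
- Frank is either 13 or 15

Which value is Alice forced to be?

26

The 8 variables together cover exactly {1, 7, 8, 12, 13, 14, 15, 26} — 8 values for 8 variables — and 8 appears only in Bob's list, so Bob = 8.
The 7 still-open variables draw from only 7 values {1, 7, 12, 13, 14, 15, 26}, so each is used; only Dave can be 14, hence Dave = 14.
Among the 6 still-open variables, 13 fits only Frank (and all 6 values in {1, 7, 12, 13, 15, 26} must be used), so Frank = 13.
Among the 5 still-open variables, 26 fits only Alice (and all 5 values in {1, 7, 12, 15, 26} must be used), so Alice = 26.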